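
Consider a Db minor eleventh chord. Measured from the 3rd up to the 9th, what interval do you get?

major seventh

Spelling the chord: Db–Fb–Ab–Cb–Eb–Gb.
The 3rd is Fb and the 9th is Eb.
Fb up to Eb spans 7 letter names and 11 semitones — a major seventh.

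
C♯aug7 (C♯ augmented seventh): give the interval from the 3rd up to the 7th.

Spelling the chord: C♯-E♯-G𝄪-B.
The 3rd is E♯ and the 7th is B.
E♯ up to B is 6 semitones, a half step narrower than a perfect fifth, so the interval is diminished.

diminished 5th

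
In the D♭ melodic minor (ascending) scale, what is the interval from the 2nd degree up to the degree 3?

The scale runs D♭ E♭ F♭ G♭ A♭ B♭ C.
So we need the interval from E♭ up to F♭.
2 letter names make it a second; at 1 semitone (a half step narrower than major) the quality is minor.

m2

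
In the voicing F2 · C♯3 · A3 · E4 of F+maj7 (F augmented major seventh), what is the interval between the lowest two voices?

Those voices are F2 and C♯3.
F up to C♯ is 8 semitones, a half step wider than a perfect fifth, so the interval is augmented.

augmented 5th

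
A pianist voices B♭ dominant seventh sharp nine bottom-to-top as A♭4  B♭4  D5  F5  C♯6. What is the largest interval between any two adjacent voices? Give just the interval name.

augmented fifth

Adjacent intervals: A♭4→B♭4 = major second; B♭4→D5 = major third; D5→F5 = minor third; F5→C♯6 = augmented fifth.
The largest is F5 to C♯6, an augmented fifth (8 semitones).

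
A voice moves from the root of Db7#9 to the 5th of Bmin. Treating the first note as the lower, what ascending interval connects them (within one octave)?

augmented third

Db7#9 has Db as its root, and Bmin has F# as its 5th.
From Db to F#: 5 semitones over a third = augmented.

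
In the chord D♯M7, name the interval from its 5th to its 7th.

M3

D♯Δ7: D♯ F𝄪 A♯ C𝄪.
5th = A♯; 7th = C𝄪.
A♯ up to C𝄪 spans 3 letter names and 4 semitones — a major third.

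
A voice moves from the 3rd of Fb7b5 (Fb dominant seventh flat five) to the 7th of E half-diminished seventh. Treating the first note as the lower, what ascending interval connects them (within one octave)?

augmented 4th

Fb7b5 (Fb dominant seventh flat five) has Ab as its 3rd, and E half-diminished seventh has D as its 7th.
4 letter names make it a fourth; at 6 semitones (a half step wider than perfect) the quality is augmented.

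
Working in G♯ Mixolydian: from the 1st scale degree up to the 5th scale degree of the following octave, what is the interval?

P12

The scale runs G♯ A♯ B♯ C♯ D♯ E♯ F♯.
That puts G♯ below D♯.
From G♯ to D♯ is 19 semitones, exactly the perfect twelfth.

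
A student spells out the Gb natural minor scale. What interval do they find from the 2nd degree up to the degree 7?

Gb natural minor: Gb Ab Bbb Cb Db Ebb Fb.
2nd degree = Ab; scale degree 7 = Fb.
6 letter names make it a sixth; at 8 semitones (a half step narrower than major) the quality is minor.

minor sixth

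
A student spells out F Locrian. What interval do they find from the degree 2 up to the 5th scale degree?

Spelling F Locrian: F Gb Ab Bb Cb Db Eb.
That puts Gb below Cb.
From Gb to Cb is 5 semitones, exactly the perfect fourth.

perfect fourth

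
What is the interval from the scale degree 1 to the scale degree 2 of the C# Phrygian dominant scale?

minor second

C# phrygian dominant: C# D E# F# G# A B.
So we need the interval from C# up to D.
2 letter names make it a second; at 1 semitone (a half step narrower than major) the quality is minor.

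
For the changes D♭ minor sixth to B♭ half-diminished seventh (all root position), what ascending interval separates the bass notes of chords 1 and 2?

The roots are D♭ and B♭.
D♭ up to B♭ spans 6 letter names and 9 semitones — a major sixth.

major sixth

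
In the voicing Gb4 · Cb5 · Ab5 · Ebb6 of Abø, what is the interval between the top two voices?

diminished fifth

Those voices are Ab5 and Ebb6.
Ab up to Ebb is 6 semitones, a half step narrower than a perfect fifth, so the interval is diminished.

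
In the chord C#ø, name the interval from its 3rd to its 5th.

C# half-diminished seventh is spelled C# E G B.
The 3rd is E and the 5th is G.
E up to G is 3 semitones, a half step narrower than a major third, so the interval is minor.

minor third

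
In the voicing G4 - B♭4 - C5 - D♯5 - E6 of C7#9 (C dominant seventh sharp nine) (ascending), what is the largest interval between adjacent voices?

minor ninth

Adjacent intervals: G4→B♭4 = minor third; B♭4→C5 = major second; C5→D♯5 = augmented second; D♯5→E6 = minor ninth.
The largest is D♯5 to E6, a minor ninth (13 semitones).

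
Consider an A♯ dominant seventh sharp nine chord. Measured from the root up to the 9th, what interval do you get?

Spelling the chord: A♯ C𝄪 E♯ G♯ B𝄪.
The root is A♯ and the 9th is B𝄪.
From A♯ to B𝄪: 15 semitones over a ninth = augmented.

augmented 9th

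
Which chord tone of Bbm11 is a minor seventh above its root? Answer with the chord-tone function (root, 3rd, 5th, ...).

7th

Bbm11: Bb Db F Ab C Eb.
The root is Bb. A minor seventh above Bb is Ab.
Ab is the chord's 7th.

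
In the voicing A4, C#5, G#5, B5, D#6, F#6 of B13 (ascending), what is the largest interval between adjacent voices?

perfect 5th

Adjacent intervals: A4→C#5 = major third; C#5→G#5 = perfect fifth; G#5→B5 = minor third; B5→D#6 = major third; D#6→F#6 = minor third.
The largest is C#5 to G#5, a perfect fifth (7 semitones).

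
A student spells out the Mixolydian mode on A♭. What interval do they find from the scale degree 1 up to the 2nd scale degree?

Spelling the Mixolydian mode on A♭: A♭ B♭ C D♭ E♭ F G♭.
The scale degree 1 is A♭ and the degree 2 is B♭.
Counting 2 letters and 2 half steps from A♭ gives a major second.

major second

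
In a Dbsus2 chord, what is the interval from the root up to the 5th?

perfect fifth

Spelling the chord: Db-Eb-Ab.
Root = Db; 5th = Ab.
From Db to Ab is 7 semitones, exactly the perfect fifth.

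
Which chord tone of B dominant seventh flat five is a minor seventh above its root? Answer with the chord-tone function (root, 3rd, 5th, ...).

7th

Spelling the chord: B, D#, F, A.
The root is B. A minor seventh above B is A.
A is the chord's 7th.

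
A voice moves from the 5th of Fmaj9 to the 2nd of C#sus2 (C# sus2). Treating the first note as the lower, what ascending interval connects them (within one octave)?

augmented second

Fmaj9 has C as its 5th, and C#sus2 (C# sus2) has D# as its 2nd.
C up to D# is 3 semitones, a half step wider than a major second, so the interval is augmented.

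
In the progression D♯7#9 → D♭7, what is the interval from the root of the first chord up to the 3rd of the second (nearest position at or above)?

diminished third

D♯7#9 has D♯ as its root, and D♭7 has F as its 3rd.
From D♯ to F: 2 semitones over a third = diminished.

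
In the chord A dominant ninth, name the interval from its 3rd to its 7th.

Spelling the chord: A C# E G B.
That puts C# below G.
From C# to G: 6 semitones over a fifth = diminished.
This 3–7 tritone is the characteristic tension at the heart of the dominant sound.

diminished fifth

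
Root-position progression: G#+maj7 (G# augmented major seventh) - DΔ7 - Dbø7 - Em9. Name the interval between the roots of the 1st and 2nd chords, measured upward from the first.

The roots are G# and D.
G# up to D is 6 semitones, a half step narrower than a perfect fifth, so the interval is diminished.

diminished 5th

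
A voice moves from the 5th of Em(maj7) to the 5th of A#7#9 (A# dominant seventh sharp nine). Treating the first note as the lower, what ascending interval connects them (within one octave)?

augmented 4th

The 5th of Em(maj7) is B; the 5th of A#7#9 (A# dominant seventh sharp nine) is E#.
4 letter names make it a fourth; at 6 semitones (a half step wider than perfect) the quality is augmented.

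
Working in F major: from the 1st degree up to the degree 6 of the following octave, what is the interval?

major 13th

F major: F G A B♭ C D E.
That puts F below D.
F up to D spans 13 letter names and 21 semitones — a major thirteenth.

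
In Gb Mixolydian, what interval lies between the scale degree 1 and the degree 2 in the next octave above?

Spelling Gb Mixolydian: Gb Ab Bb Cb Db Eb Fb.
That puts Gb below Ab.
From Gb to Ab is 14 semitones, exactly the major ninth.

major 9th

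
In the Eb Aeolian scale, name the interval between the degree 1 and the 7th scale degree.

minor seventh

Eb natural minor: Eb F Gb Ab Bb Cb Db.
Degree 1 = Eb; 7th degree = Db.
From Eb to Db: 10 semitones over a seventh = minor.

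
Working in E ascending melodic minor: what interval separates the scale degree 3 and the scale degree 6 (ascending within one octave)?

Spelling E ascending melodic minor: E F# G A B C# D#.
The scale degree 3 is G and the degree 6 is C#.
4 letter names make it a fourth; at 6 semitones (a half step wider than perfect) the quality is augmented.

augmented 4th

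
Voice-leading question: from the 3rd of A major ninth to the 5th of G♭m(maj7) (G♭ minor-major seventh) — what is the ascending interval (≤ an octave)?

diminished second

A major ninth has C♯ as its 3rd, and G♭m(maj7) (G♭ minor-major seventh) has D♭ as its 5th.
2 letter names make it a second; at 0 semitones (a whole step narrower than major) the quality is diminished.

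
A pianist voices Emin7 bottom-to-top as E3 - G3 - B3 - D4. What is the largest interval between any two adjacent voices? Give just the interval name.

M3

Adjacent intervals: E3→G3 = minor third; G3→B3 = major third; B3→D4 = minor third.
The largest is G3 to B3, a major third (4 semitones).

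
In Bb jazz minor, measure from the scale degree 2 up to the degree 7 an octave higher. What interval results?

M13

Spelling Bb jazz minor: Bb C Db Eb F G A.
The scale degree 2 is C and the degree 7 (up an octave) is A.
C up to A spans 13 letter names and 21 semitones — a major thirteenth.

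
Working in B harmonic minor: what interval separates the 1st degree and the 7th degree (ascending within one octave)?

The scale runs B C# D E F# G A#.
So we need the interval from B up to A#.
B up to A# spans 7 letter names and 11 semitones — a major seventh.

major 7th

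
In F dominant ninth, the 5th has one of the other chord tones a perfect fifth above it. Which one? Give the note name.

G

F9: F A C Eb G.
The 5th is C. A perfect fifth above C is G.
G is the chord's 9th.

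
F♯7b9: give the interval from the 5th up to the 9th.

diminished fifth

The chord tones of F♯7b9 are F♯, A♯, C♯, E, G.
So we need the interval from C♯ up to G.
C♯ up to G is 6 semitones, a half step narrower than a perfect fifth, so the interval is diminished.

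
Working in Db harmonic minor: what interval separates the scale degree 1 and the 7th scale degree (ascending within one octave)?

major seventh

The scale runs Db Eb Fb Gb Ab Bbb C.
So we need the interval from Db up to C.
Db up to C spans 7 letter names and 11 semitones — a major seventh.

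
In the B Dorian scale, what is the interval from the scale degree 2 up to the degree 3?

minor second

Spelling the B Dorian scale: B C# D E F# G# A.
So we need the interval from C# up to D.
From C# to D: 1 semitone over a second = minor.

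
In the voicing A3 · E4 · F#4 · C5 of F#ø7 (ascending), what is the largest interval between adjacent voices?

Adjacent intervals: A3→E4 = perfect fifth; E4→F#4 = major second; F#4→C5 = diminished fifth.
The largest is A3 to E4, a perfect fifth (7 semitones).

perfect 5th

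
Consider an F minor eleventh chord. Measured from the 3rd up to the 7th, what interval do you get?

perfect fifth

Fm11 is spelled F–Ab–C–Eb–G–Bb.
3rd = Ab; 7th = Eb.
Ab up to Eb spans 5 letter names and 7 semitones — a perfect fifth.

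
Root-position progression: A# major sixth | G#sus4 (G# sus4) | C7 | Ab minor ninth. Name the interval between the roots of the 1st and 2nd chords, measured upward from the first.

The roots are A# and G#.
7 letter names make it a seventh; at 10 semitones (a half step narrower than major) the quality is minor.

minor seventh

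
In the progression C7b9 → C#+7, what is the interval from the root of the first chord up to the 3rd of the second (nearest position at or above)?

C7b9 has C as its root, and C#+7 has E# as its 3rd.
3 letter names make it a third; at 5 semitones (a half step wider than major) the quality is augmented.

A3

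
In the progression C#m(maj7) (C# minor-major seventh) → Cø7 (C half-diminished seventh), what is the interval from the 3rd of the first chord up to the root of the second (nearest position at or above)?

m6

C#m(maj7) (C# minor-major seventh) has E as its 3rd, and Cø7 (C half-diminished seventh) has C as its root.
From E to C: 8 semitones over a sixth = minor.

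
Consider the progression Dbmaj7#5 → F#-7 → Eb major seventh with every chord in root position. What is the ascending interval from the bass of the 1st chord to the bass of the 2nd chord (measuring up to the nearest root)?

The roots are Db and F#.
Db up to F# is 5 semitones, a half step wider than a major third, so the interval is augmented.

A3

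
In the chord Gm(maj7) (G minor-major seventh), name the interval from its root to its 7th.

Spelling the chord: G Bb D F#.
That puts G below F#.
G up to F# spans 7 letter names and 11 semitones — a major seventh.

major 7th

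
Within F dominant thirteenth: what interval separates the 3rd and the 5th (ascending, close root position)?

F13 (F dominant thirteenth): F, A, C, E♭, G, D.
So we need the interval from A up to C.
3 letter names make it a third; at 3 semitones (a half step narrower than major) the quality is minor.

minor third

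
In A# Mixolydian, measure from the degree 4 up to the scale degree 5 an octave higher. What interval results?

Spelling A# Mixolydian: A# B# C## D# E# F## G#.
So we need the interval from D# up to E#.
D# up to E# spans 9 letter names and 14 semitones — a major ninth.

major ninth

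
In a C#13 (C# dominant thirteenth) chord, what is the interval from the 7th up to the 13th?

The chord tones of C# dominant thirteenth are C#, E#, G#, B, D#, A#.
That puts B below A#.
B up to A# spans 7 letter names and 11 semitones — a major seventh.

major seventh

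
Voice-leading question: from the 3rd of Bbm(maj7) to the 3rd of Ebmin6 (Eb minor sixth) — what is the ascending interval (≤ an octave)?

P4

Bbm(maj7) has Db as its 3rd, and Ebmin6 (Eb minor sixth) has Gb as its 3rd.
From Db to Gb is 5 semitones, exactly the perfect fourth.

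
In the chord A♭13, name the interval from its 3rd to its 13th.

A♭ dominant thirteenth is spelled A♭–C–E♭–G♭–B♭–F.
That puts C below F.
C up to F spans 11 letter names and 17 semitones — a perfect eleventh.

P11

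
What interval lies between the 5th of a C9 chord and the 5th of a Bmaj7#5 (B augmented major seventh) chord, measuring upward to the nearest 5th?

The 5th of C9 is G; the 5th of Bmaj7#5 (B augmented major seventh) is F𝄪.
From G to F𝄪: 12 semitones over a seventh = augmented.

A7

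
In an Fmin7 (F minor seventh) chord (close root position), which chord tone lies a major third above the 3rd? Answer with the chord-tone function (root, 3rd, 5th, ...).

Spelling the chord: F, Ab, C, Eb.
The 3rd is Ab. A major third above Ab is C.
C is the chord's 5th.

5th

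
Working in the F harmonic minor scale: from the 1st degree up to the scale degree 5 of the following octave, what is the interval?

F harmonic minor: F G Ab Bb C Db E.
1st degree = F; 5th scale degree (up an octave) = C.
From F to C is 19 semitones, exactly the perfect twelfth.

perfect twelfth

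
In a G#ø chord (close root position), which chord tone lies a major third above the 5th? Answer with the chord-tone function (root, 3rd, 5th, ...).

G#m7b5: G#–B–D–F#.
The 5th is D. A major third above D is F#.
F# is the chord's 7th.

7th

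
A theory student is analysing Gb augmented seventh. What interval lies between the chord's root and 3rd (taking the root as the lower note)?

M3

The chord tones of Gb7#5 are Gb-Bb-D-Fb.
So we need the interval from Gb up to Bb.
From Gb to Bb is 4 semitones, exactly the major third.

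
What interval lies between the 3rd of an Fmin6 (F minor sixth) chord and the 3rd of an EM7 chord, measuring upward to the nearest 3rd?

Fmin6 (F minor sixth) has Ab as its 3rd, and EM7 has G# as its 3rd.
7 letter names make it a seventh; at 12 semitones (a half step wider than major) the quality is augmented.

augmented 7th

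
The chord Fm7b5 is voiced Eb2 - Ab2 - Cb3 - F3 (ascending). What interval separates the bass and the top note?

The outer voices are Eb2 and F3.
Eb up to F spans 9 letter names and 14 semitones — a major ninth.

major ninth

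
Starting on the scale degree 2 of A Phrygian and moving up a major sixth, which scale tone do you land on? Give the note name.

G

The scale is A B♭ C D E F G.
The scale degree 2 is B♭; a major sixth above that is G — scale degree 7.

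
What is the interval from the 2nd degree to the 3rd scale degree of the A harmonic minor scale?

minor second

Spelling the A harmonic minor scale: A B C D E F G#.
The 2nd degree is B and the 3rd degree is C.
B up to C is 1 semitone, a half step narrower than a major second, so the interval is minor.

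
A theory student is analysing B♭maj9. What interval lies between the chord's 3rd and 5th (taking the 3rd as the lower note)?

B♭maj9: B♭ D F A C.
The 3rd is D and the 5th is F.
D up to F is 3 semitones, a half step narrower than a major third, so the interval is minor.

minor third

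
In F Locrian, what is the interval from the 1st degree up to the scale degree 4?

perfect fourth

F locrian: F Gb Ab Bb Cb Db Eb.
The 1st degree is F and the degree 4 is Bb.
F up to Bb spans 4 letter names and 5 semitones — a perfect fourth.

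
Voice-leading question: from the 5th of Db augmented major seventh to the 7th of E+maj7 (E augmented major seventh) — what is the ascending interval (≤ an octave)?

Db augmented major seventh has A as its 5th, and E+maj7 (E augmented major seventh) has D# as its 7th.
A up to D# is 6 semitones, a half step wider than a perfect fourth, so the interval is augmented.

A4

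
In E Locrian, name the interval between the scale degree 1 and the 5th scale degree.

diminished 5th

The scale runs E F G A B♭ C D.
That puts E below B♭.
From E to B♭: 6 semitones over a fifth = diminished.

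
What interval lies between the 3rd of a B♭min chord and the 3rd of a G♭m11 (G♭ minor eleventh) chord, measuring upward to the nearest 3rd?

The 3rd of B♭min is D♭; the 3rd of G♭m11 (G♭ minor eleventh) is B𝄫.
From D♭ to B𝄫: 8 semitones over a sixth = minor.

minor sixth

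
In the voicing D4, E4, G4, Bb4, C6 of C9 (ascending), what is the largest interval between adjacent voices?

M9

Adjacent intervals: D4→E4 = major second; E4→G4 = minor third; G4→Bb4 = minor third; Bb4→C6 = major ninth.
The largest is Bb4 to C6, a major ninth (14 semitones).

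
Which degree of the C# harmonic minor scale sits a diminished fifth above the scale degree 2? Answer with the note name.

The scale is C# D# E F# G# A B#.
The scale degree 2 is D#; a diminished fifth above that is A — scale degree 6.

A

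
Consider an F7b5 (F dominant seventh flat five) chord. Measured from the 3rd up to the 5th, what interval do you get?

diminished third

The chord tones of F7b5 are F A Cb Eb.
That puts A below Cb.
From A to Cb: 2 semitones over a third = diminished.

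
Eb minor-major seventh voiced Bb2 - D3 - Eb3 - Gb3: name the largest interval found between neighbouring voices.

M3

Adjacent intervals: Bb2→D3 = major third; D3→Eb3 = minor second; Eb3→Gb3 = minor third.
The largest is Bb2 to D3, a major third (4 semitones).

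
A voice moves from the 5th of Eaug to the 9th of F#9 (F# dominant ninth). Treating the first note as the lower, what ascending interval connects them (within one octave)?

The 5th of Eaug is B#; the 9th of F#9 (F# dominant ninth) is G#.
6 letter names make it a sixth; at 8 semitones (a half step narrower than major) the quality is minor.

minor sixth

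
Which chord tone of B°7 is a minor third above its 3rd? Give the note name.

F

B diminished seventh is spelled B-D-F-Ab.
The 3rd is D. A minor third above D is F.
F is the chord's 5th.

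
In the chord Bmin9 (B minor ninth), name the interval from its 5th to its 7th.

Bm9 (B minor ninth): B, D, F#, A, C#.
So we need the interval from F# up to A.
F# up to A is 3 semitones, a half step narrower than a major third, so the interval is minor.

m3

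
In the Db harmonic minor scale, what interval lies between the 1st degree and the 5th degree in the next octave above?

Db harmonic minor: Db Eb Fb Gb Ab Bbb C.
The 1st degree is Db and the scale degree 5 (up an octave) is Ab.
Db up to Ab spans 12 letter names and 19 semitones — a perfect twelfth.

perfect twelfth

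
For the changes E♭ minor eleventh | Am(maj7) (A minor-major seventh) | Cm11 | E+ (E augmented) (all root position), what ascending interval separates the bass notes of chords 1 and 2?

The roots are E♭ and A.
4 letter names make it a fourth; at 6 semitones (a half step wider than perfect) the quality is augmented.

A4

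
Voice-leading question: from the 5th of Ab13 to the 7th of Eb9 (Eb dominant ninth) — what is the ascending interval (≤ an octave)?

minor 7th

Ab13 has Eb as its 5th, and Eb9 (Eb dominant ninth) has Db as its 7th.
From Eb to Db: 10 semitones over a seventh = minor.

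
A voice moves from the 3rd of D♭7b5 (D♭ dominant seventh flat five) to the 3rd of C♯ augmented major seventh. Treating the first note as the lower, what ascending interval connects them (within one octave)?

A7

D♭7b5 (D♭ dominant seventh flat five) has F as its 3rd, and C♯ augmented major seventh has E♯ as its 3rd.
7 letter names make it a seventh; at 12 semitones (a half step wider than major) the quality is augmented.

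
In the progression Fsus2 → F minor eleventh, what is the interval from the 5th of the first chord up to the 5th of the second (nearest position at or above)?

Fsus2 has C as its 5th, and F minor eleventh has C as its 5th.
From C to C is 0 semitones, exactly the perfect unison.

P1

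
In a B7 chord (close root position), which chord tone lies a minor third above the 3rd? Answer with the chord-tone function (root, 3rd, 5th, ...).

Spelling the chord: B-D#-F#-A.
The 3rd is D#. A minor third above D# is F#.
F# is the chord's 5th.

5th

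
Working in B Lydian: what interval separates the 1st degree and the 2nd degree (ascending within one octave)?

major 2nd

Spelling B Lydian: B C# D# E# F# G# A#.
1st degree = B; degree 2 = C#.
Counting 2 letters and 2 half steps from B gives a major second.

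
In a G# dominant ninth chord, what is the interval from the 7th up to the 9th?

major third

The chord tones of G#9 are G#-B#-D#-F#-A#.
So we need the interval from F# up to A#.
F# up to A# spans 3 letter names and 4 semitones — a major third.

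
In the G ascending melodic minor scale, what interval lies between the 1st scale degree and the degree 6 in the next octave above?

The scale runs G A Bb C D E F#.
That puts G below E.
Counting 13 letters and 21 half steps from G gives a major thirteenth.

major thirteenth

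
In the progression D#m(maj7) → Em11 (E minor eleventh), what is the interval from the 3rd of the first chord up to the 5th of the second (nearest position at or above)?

D#m(maj7) has F# as its 3rd, and Em11 (E minor eleventh) has B as its 5th.
Counting 4 letters and 5 half steps from F# gives a perfect fourth.

perfect fourth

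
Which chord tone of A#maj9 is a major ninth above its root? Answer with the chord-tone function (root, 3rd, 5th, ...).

9th

A#maj9 is spelled A#, C##, E#, G##, B#.
The root is A#. A major ninth above A# is B#.
B# is the chord's 9th.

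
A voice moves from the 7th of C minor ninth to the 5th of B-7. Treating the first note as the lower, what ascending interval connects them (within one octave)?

augmented fifth

The 7th of C minor ninth is Bb; the 5th of B-7 is F#.
5 letter names make it a fifth; at 8 semitones (a half step wider than perfect) the quality is augmented.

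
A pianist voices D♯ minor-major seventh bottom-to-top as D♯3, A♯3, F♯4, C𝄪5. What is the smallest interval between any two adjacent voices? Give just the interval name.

Adjacent intervals: D♯3→A♯3 = perfect fifth; A♯3→F♯4 = minor sixth; F♯4→C𝄪5 = augmented fifth.
The smallest is D♯3 to A♯3, a perfect fifth (7 semitones).

perfect fifth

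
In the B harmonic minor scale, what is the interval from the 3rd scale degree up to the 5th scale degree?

Spelling the B harmonic minor scale: B C# D E F# G A#.
So we need the interval from D up to F#.
From D to F# is 4 semitones, exactly the major third.

major third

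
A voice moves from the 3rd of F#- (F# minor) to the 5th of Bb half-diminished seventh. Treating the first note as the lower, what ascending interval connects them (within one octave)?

The 3rd of F#- (F# minor) is A; the 5th of Bb half-diminished seventh is Fb.
A up to Fb is 7 semitones, a whole step narrower than a major sixth, so the interval is diminished.

diminished sixth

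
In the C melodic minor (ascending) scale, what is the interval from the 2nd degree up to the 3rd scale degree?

minor second

Spelling the C melodic minor (ascending) scale: C D Eb F G A B.
So we need the interval from D up to Eb.
2 letter names make it a second; at 1 semitone (a half step narrower than major) the quality is minor.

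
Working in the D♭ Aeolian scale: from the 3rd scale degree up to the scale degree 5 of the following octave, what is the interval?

The scale runs D♭ E♭ F♭ G♭ A♭ B𝄫 C♭.
The 3rd scale degree is F♭ and the 5th degree (up an octave) is A♭.
Counting 10 letters and 16 half steps from F♭ gives a major tenth.

major 10th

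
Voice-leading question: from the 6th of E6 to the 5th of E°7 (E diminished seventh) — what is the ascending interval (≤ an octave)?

The 6th of E6 is C#; the 5th of E°7 (E diminished seventh) is Bb.
7 letter names make it a seventh; at 9 semitones (a whole step narrower than major) the quality is diminished.

d7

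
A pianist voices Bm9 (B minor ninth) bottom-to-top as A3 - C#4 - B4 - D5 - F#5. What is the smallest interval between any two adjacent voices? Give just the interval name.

minor 3rd

Adjacent intervals: A3→C#4 = major third; C#4→B4 = minor seventh; B4→D5 = minor third; D5→F#5 = major third.
The smallest is B4 to D5, a minor third (3 semitones).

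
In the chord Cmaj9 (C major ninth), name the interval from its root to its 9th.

major 9th

Cmaj9: C-E-G-B-D.
Root = C; 9th = D.
C up to D spans 9 letter names and 14 semitones — a major ninth.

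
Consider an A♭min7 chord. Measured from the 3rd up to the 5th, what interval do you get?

major third

Spelling the chord: A♭ C♭ E♭ G♭.
That puts C♭ below E♭.
C♭ up to E♭ spans 3 letter names and 4 semitones — a major third.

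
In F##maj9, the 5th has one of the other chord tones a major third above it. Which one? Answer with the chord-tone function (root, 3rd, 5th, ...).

7th

Spelling the chord: F## A## C## E## G##.
The 5th is C##. A major third above C## is E##.
E## is the chord's 7th.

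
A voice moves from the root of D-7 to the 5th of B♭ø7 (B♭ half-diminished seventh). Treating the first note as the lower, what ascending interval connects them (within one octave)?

diminished third

D-7 has D as its root, and B♭ø7 (B♭ half-diminished seventh) has F♭ as its 5th.
3 letter names make it a third; at 2 semitones (a whole step narrower than major) the quality is diminished.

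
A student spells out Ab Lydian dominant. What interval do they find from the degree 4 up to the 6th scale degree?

Ab lydian dominant: Ab Bb C D Eb F Gb.
Degree 4 = D; 6th degree = F.
D up to F is 3 semitones, a half step narrower than a major third, so the interval is minor.

minor third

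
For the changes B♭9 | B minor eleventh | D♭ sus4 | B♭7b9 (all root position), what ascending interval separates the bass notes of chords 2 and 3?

diminished 3rd

The roots are B and D♭.
B up to D♭ is 2 semitones, a whole step narrower than a major third, so the interval is diminished.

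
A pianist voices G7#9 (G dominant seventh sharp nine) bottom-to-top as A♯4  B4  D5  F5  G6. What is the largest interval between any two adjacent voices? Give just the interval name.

major 9th

Adjacent intervals: A♯4→B4 = minor second; B4→D5 = minor third; D5→F5 = minor third; F5→G6 = major ninth.
The largest is F5 to G6, a major ninth (14 semitones).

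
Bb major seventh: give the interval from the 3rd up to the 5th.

minor third

Spelling the chord: Bb-D-F-A.
The 3rd is D and the 5th is F.
3 letter names make it a third; at 3 semitones (a half step narrower than major) the quality is minor.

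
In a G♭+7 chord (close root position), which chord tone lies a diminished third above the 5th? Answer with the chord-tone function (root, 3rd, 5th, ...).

Spelling the chord: G♭–B♭–D–F♭.
The 5th is D. A diminished third above D is F♭.
F♭ is the chord's 7th.

7th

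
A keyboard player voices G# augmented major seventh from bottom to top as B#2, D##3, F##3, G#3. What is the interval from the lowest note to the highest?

m6

The outer voices are B#2 and G#3.
From B# to G#: 8 semitones over a sixth = minor.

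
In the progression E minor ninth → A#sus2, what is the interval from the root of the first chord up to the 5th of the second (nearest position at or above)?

The root of E minor ninth is E; the 5th of A#sus2 is E#.
From E to E#: 1 semitone over a unison = augmented.

A1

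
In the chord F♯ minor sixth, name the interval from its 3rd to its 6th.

Spelling the chord: F♯ A C♯ D♯.
That puts A below D♯.
From A to D♯: 6 semitones over a fourth = augmented.

augmented fourth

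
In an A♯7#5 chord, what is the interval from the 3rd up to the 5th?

The chord tones of A♯aug7 are A♯-C𝄪-E𝄪-G♯.
That puts C𝄪 below E𝄪.
C𝄪 up to E𝄪 spans 3 letter names and 4 semitones — a major third.

major third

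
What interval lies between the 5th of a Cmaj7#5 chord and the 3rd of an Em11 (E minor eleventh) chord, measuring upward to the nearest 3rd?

The 5th of Cmaj7#5 is G#; the 3rd of Em11 (E minor eleventh) is G.
8 letter names make it an octave; at 11 semitones (a half step narrower than perfect) the quality is diminished.

diminished octave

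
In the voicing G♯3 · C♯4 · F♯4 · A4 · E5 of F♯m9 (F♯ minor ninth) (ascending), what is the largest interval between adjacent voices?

perfect 5th

Adjacent intervals: G♯3→C♯4 = perfect fourth; C♯4→F♯4 = perfect fourth; F♯4→A4 = minor third; A4→E5 = perfect fifth.
The largest is A4 to E5, a perfect fifth (7 semitones).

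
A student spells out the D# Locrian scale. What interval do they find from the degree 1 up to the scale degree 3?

minor third

D# locrian: D# E F# G# A B C#.
So we need the interval from D# up to F#.
3 letter names make it a third; at 3 semitones (a half step narrower than major) the quality is minor.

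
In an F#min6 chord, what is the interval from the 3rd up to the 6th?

augmented fourth

F# minor sixth is spelled F#, A, C#, D#.
3rd = A; 6th = D#.
A up to D# is 6 semitones, a half step wider than a perfect fourth, so the interval is augmented.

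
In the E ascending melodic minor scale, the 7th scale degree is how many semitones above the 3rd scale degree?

8

The scale is E F# G A B C# D#.
G up to D# is an augmented fifth — 8 semitones.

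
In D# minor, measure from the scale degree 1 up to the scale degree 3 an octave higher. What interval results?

minor 10th

The scale runs D# E# F# G# A# B C#.
Scale degree 1 = D#; degree 3 (up an octave) = F#.
From D# to F#: 15 semitones over a tenth = minor.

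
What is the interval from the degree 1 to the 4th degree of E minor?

P4

Spelling E minor: E F# G A B C D.
That puts E below A.
Counting 4 letters and 5 half steps from E gives a perfect fourth.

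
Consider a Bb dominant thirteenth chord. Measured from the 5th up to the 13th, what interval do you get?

The chord tones of Bb13 (Bb dominant thirteenth) are Bb-D-F-Ab-C-G.
The 5th is F and the 13th is G.
From F to G is 14 semitones, exactly the major ninth.

major ninth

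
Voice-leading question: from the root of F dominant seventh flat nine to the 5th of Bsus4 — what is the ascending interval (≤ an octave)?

The root of F dominant seventh flat nine is F; the 5th of Bsus4 is F#.
1 letter names make it a unison; at 1 semitone (a half step wider than perfect) the quality is augmented.

augmented unison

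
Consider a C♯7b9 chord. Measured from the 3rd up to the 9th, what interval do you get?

diminished seventh

C♯7b9: C♯-E♯-G♯-B-D.
So we need the interval from E♯ up to D.
From E♯ to D: 9 semitones over a seventh = diminished.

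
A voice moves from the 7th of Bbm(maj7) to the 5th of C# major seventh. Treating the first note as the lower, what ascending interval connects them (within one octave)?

Bbm(maj7) has A as its 7th, and C# major seventh has G# as its 5th.
From A to G# is 11 semitones, exactly the major seventh.

major seventh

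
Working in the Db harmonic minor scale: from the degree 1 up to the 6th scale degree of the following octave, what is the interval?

Spelling the Db harmonic minor scale: Db Eb Fb Gb Ab Bbb C.
That puts Db below Bbb.
Db up to Bbb is 20 semitones, a half step narrower than a major thirteenth, so the interval is minor.

minor thirteenth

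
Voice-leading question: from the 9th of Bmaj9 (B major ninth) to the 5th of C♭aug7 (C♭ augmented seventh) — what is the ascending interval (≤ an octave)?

diminished fifth

The 9th of Bmaj9 (B major ninth) is C♯; the 5th of C♭aug7 (C♭ augmented seventh) is G.
C♯ up to G is 6 semitones, a half step narrower than a perfect fifth, so the interval is diminished.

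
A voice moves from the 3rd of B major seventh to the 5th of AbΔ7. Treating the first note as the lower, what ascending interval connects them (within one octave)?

B major seventh has D# as its 3rd, and AbΔ7 has Eb as its 5th.
D# up to Eb is 0 semitones, a whole step narrower than a major second, so the interval is diminished.

diminished second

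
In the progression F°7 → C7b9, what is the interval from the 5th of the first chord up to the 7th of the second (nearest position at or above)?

major seventh

F°7 has Cb as its 5th, and C7b9 has Bb as its 7th.
Counting 7 letters and 11 half steps from Cb gives a major seventh.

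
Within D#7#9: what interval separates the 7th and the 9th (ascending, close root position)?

augmented third

D#7#9 (D# dominant seventh sharp nine) is spelled D#, F##, A#, C#, E##.
That puts C# below E##.
C# up to E## is 5 semitones, a half step wider than a major third, so the interval is augmented.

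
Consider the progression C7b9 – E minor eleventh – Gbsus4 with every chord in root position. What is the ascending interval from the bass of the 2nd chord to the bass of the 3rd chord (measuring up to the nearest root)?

The roots are E and Gb.
From E to Gb: 2 semitones over a third = diminished.

diminished third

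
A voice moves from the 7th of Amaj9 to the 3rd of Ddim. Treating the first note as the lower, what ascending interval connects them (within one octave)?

diminished seventh

The 7th of Amaj9 is G#; the 3rd of Ddim is F.
G# up to F is 9 semitones, a whole step narrower than a major seventh, so the interval is diminished.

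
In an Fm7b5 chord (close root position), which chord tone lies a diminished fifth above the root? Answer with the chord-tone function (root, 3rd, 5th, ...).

5th

The chord tones of F half-diminished seventh are F A♭ C♭ E♭.
The root is F. A diminished fifth above F is C♭.
C♭ is the chord's 5th.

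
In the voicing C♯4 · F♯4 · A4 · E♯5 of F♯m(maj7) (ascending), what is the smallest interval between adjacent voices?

Adjacent intervals: C♯4→F♯4 = perfect fourth; F♯4→A4 = minor third; A4→E♯5 = augmented fifth.
The smallest is F♯4 to A4, a minor third (3 semitones).

minor 3rd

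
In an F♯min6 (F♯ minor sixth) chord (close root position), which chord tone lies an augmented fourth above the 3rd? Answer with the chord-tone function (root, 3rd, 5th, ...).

F♯m6 is spelled F♯–A–C♯–D♯.
The 3rd is A. An augmented fourth above A is D♯.
D♯ is the chord's 6th.

6th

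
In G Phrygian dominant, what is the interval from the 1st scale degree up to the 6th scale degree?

m6

Spelling G Phrygian dominant: G Ab B C D Eb F.
The 1st scale degree is G and the degree 6 is Eb.
G up to Eb is 8 semitones, a half step narrower than a major sixth, so the interval is minor.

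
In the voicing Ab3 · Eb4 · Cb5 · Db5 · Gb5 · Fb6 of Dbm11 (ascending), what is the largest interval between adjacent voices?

minor seventh

Adjacent intervals: Ab3→Eb4 = perfect fifth; Eb4→Cb5 = minor sixth; Cb5→Db5 = major second; Db5→Gb5 = perfect fourth; Gb5→Fb6 = minor seventh.
The largest is Gb5 to Fb6, a minor seventh (10 semitones).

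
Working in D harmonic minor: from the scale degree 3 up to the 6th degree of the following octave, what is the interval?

The scale runs D E F G A Bb C#.
Scale degree 3 = F; degree 6 (up an octave) = Bb.
Counting 11 letters and 17 half steps from F gives a perfect eleventh.

perfect 11th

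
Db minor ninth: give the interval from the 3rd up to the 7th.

Dbmin9 is spelled Db–Fb–Ab–Cb–Eb.
So we need the interval from Fb up to Cb.
Fb up to Cb spans 5 letter names and 7 semitones — a perfect fifth.

perfect fifth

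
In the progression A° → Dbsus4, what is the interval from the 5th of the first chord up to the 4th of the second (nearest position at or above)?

minor 3rd

The 5th of A° is Eb; the 4th of Dbsus4 is Gb.
Eb up to Gb is 3 semitones, a half step narrower than a major third, so the interval is minor.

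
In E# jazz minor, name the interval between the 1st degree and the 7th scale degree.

E# melodic minor: E# F## G# A# B# C## D##.
The 1st degree is E# and the degree 7 is D##.
E# up to D## spans 7 letter names and 11 semitones — a major seventh.

major seventh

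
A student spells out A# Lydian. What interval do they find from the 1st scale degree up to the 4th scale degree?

A# lydian: A# B# C## D## E# F## G##.
The 1st scale degree is A# and the degree 4 is D##.
4 letter names make it a fourth; at 6 semitones (a half step wider than perfect) the quality is augmented.

A4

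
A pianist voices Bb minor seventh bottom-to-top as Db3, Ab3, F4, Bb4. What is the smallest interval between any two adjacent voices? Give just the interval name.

perfect fourth

Adjacent intervals: Db3→Ab3 = perfect fifth; Ab3→F4 = major sixth; F4→Bb4 = perfect fourth.
The smallest is F4 to Bb4, a perfect fourth (5 semitones).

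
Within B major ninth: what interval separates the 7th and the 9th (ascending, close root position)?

The chord tones of Bmaj9 (B major ninth) are B–D#–F#–A#–C#.
7th = A#; 9th = C#.
3 letter names make it a third; at 3 semitones (a half step narrower than major) the quality is minor.

minor third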